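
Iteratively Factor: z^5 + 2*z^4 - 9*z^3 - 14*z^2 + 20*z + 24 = (z - 2)*(z^4 + 4*z^3 - z^2 - 16*z - 12) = (z - 2)*(z + 1)*(z^3 + 3*z^2 - 4*z - 12) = (z - 2)*(z + 1)*(z + 2)*(z^2 + z - 6) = (z - 2)*(z + 1)*(z + 2)*(z + 3)*(z - 2)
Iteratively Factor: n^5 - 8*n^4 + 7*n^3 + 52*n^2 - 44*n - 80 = (n + 1)*(n^4 - 9*n^3 + 16*n^2 + 36*n - 80) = (n + 1)*(n + 2)*(n^3 - 11*n^2 + 38*n - 40) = (n - 4)*(n + 1)*(n + 2)*(n^2 - 7*n + 10) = (n - 4)*(n - 2)*(n + 1)*(n + 2)*(n - 5)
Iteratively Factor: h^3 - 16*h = (h + 4)*(h^2 - 4*h) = h*(h + 4)*(h - 4)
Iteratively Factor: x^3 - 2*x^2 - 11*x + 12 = (x - 4)*(x^2 + 2*x - 3) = (x - 4)*(x - 1)*(x + 3)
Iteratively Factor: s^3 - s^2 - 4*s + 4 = (s - 2)*(s^2 + s - 2) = (s - 2)*(s + 2)*(s - 1)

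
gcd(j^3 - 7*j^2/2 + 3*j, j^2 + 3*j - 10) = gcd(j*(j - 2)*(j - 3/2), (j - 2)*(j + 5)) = j - 2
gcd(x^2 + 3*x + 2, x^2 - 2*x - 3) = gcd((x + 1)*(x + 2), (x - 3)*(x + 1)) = x + 1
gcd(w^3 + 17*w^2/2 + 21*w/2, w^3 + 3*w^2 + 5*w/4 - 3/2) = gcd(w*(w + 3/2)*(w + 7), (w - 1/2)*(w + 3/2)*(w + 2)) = w + 3/2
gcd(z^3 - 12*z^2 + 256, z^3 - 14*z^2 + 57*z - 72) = z - 8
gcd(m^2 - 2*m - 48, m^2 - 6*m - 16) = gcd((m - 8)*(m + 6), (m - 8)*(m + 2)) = m - 8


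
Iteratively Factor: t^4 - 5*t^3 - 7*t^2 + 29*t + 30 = (t - 3)*(t^3 - 2*t^2 - 13*t - 10) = (t - 3)*(t + 1)*(t^2 - 3*t - 10) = (t - 5)*(t - 3)*(t + 1)*(t + 2)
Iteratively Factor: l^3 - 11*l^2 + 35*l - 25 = (l - 5)*(l^2 - 6*l + 5) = (l - 5)^2*(l - 1)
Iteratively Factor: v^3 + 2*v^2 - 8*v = (v - 2)*(v^2 + 4*v) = (v - 2)*(v + 4)*(v)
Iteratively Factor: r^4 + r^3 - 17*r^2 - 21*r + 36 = (r + 3)*(r^3 - 2*r^2 - 11*r + 12) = (r + 3)^2*(r^2 - 5*r + 4) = (r - 1)*(r + 3)^2*(r - 4)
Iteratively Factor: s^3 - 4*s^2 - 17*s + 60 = (s + 4)*(s^2 - 8*s + 15) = (s - 3)*(s + 4)*(s - 5)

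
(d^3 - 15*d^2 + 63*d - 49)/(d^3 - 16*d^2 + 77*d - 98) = (d - 1)/(d - 2)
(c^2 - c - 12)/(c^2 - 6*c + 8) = (c + 3)/(c - 2)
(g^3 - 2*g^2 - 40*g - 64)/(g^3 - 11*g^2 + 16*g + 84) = (g^2 - 4*g - 32)/(g^2 - 13*g + 42)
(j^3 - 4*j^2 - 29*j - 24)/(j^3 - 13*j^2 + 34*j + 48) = (j + 3)/(j - 6)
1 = 1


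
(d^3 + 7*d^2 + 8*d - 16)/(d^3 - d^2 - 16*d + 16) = (d + 4)/(d - 4)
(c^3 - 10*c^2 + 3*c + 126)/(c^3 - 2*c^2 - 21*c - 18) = (c - 7)/(c + 1)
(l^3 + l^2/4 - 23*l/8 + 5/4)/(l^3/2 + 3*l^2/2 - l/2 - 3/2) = (8*l^3 + 2*l^2 - 23*l + 10)/(4*(l^3 + 3*l^2 - l - 3))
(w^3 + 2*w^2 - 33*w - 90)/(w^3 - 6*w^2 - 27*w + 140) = (w^2 - 3*w - 18)/(w^2 - 11*w + 28)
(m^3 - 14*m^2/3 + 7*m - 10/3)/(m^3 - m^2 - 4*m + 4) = (m - 5/3)/(m + 2)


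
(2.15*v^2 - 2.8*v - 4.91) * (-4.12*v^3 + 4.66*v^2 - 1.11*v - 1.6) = -8.858*v^5 + 21.555*v^4 + 4.7947*v^3 - 23.2126*v^2 + 9.9301*v + 7.856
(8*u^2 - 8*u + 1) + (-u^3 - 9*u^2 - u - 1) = -u^3 - u^2 - 9*u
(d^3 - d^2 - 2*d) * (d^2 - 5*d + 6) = d^5 - 6*d^4 + 9*d^3 + 4*d^2 - 12*d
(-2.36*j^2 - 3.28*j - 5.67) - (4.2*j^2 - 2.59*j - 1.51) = -6.56*j^2 - 0.69*j - 4.16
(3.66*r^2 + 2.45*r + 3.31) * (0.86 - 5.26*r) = -19.2516*r^3 - 9.7394*r^2 - 15.3036*r + 2.8466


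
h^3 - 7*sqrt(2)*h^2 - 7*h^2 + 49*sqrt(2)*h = h*(h - 7)*(h - 7*sqrt(2))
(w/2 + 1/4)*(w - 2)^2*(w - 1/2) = w^4/2 - 2*w^3 + 15*w^2/8 + w/2 - 1/2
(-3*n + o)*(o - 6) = -3*n*o + 18*n + o^2 - 6*o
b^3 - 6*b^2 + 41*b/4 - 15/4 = (b - 3)*(b - 5/2)*(b - 1/2)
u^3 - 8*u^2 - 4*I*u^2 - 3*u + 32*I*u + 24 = (u - 8)*(u - 3*I)*(u - I)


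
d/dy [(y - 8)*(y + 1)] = 2*y - 7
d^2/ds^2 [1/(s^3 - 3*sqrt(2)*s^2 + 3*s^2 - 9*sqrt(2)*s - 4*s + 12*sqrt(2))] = 2*(3*(-s - 1 + sqrt(2))*(s^3 - 3*sqrt(2)*s^2 + 3*s^2 - 9*sqrt(2)*s - 4*s + 12*sqrt(2)) + (-3*s^2 - 6*s + 6*sqrt(2)*s + 4 + 9*sqrt(2))^2)/(s^3 - 3*sqrt(2)*s^2 + 3*s^2 - 9*sqrt(2)*s - 4*s + 12*sqrt(2))^3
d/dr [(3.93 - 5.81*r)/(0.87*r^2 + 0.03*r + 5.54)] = (5.0547*r^2 - 6.8382*r - 32.3053)/(0.7569*r^4 + 0.0522*r^3 + 9.6405*r^2 + 0.3324*r + 30.6916)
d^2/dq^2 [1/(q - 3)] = 2/(q - 3)^3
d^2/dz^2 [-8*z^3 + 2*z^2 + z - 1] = 4 - 48*z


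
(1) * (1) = 1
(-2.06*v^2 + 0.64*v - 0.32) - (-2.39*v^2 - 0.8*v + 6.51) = 0.33*v^2 + 1.44*v - 6.83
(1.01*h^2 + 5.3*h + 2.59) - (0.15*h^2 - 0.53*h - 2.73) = 0.86*h^2 + 5.83*h + 5.32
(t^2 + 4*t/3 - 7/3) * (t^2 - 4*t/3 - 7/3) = t^4 - 58*t^2/9 + 49/9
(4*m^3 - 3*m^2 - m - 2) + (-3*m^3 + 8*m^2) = m^3 + 5*m^2 - m - 2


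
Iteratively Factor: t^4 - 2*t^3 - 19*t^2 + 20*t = (t + 4)*(t^3 - 6*t^2 + 5*t) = t*(t + 4)*(t^2 - 6*t + 5) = t*(t - 5)*(t + 4)*(t - 1)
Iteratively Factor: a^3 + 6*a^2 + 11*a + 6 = (a + 1)*(a^2 + 5*a + 6) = (a + 1)*(a + 3)*(a + 2)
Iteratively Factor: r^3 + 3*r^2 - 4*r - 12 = (r - 2)*(r^2 + 5*r + 6) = (r - 2)*(r + 2)*(r + 3)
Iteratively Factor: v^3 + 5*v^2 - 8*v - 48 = (v - 3)*(v^2 + 8*v + 16) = (v - 3)*(v + 4)*(v + 4)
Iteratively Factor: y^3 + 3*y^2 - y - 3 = (y - 1)*(y^2 + 4*y + 3) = (y - 1)*(y + 1)*(y + 3)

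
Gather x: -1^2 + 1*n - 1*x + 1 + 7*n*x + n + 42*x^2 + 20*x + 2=2*n + 42*x^2 + x*(7*n + 19) + 2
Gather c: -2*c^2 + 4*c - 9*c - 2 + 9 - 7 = -2*c^2 - 5*c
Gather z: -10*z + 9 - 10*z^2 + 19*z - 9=-10*z^2 + 9*z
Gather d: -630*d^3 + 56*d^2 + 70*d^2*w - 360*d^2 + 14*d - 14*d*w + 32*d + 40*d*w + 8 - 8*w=-630*d^3 + d^2*(70*w - 304) + d*(26*w + 46) - 8*w + 8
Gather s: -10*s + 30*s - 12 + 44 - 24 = 20*s + 8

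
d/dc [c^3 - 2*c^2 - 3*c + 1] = 3*c^2 - 4*c - 3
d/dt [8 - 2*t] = -2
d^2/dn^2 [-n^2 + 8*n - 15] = -2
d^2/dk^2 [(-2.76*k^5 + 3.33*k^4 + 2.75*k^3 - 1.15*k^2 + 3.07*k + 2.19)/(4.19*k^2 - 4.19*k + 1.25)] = (-290.729016*k^7 + 892.201002*k^6 - 1192.42791*k^5 + 889.081128*k^4 - 230.136276*k^3 + 242.844654*k^2 - 301.380654*k + 82.519968)/(73.560059*k^6 - 220.680177*k^5 + 286.515552*k^4 - 205.230809*k^3 + 85.476*k^2 - 19.640625*k + 1.953125)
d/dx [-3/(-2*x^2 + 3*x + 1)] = 3*(3 - 4*x)/(-2*x^2 + 3*x + 1)^2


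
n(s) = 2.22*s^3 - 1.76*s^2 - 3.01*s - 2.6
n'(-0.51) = 0.52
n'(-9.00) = 568.13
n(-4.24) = -190.70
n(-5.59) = -428.55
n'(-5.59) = 224.78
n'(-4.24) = 131.65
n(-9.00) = -1736.45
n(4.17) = 115.22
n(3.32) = 49.25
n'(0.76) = -1.84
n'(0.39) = -3.37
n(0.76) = -4.93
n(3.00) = 32.47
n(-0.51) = -1.82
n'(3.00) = 46.37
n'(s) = 6.66*s^2 - 3.52*s - 3.01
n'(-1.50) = 17.26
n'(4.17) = 98.12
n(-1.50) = -9.54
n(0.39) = -3.91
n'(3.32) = 58.71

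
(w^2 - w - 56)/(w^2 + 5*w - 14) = (w - 8)/(w - 2)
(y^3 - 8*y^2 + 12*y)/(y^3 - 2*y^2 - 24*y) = (y - 2)/(y + 4)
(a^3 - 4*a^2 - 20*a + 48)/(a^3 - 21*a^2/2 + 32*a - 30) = 2*(a + 4)/(2*a - 5)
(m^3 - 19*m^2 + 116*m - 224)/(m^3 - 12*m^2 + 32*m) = (m - 7)/m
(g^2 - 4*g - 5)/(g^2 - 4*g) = (g^2 - 4*g - 5)/(g*(g - 4))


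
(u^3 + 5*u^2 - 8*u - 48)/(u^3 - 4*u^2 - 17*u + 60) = (u + 4)/(u - 5)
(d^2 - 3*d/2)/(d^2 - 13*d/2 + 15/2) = d/(d - 5)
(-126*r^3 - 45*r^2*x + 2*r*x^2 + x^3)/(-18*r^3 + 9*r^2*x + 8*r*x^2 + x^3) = (-7*r + x)/(-r + x)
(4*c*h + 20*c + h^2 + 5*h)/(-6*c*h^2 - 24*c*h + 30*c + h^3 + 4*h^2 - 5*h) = (-4*c - h)/(6*c*h - 6*c - h^2 + h)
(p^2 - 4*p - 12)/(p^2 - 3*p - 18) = (p + 2)/(p + 3)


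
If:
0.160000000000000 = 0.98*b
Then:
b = 0.16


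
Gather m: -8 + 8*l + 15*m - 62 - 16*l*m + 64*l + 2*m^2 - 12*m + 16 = 72*l + 2*m^2 + m*(3 - 16*l) - 54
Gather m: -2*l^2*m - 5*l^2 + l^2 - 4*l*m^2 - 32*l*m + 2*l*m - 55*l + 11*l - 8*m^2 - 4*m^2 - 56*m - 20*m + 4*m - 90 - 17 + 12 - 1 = -4*l^2 - 44*l + m^2*(-4*l - 12) + m*(-2*l^2 - 30*l - 72) - 96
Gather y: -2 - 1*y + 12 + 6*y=5*y + 10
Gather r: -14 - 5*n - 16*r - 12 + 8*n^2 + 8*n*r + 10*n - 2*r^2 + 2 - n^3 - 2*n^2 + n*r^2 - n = -n^3 + 6*n^2 + 4*n + r^2*(n - 2) + r*(8*n - 16) - 24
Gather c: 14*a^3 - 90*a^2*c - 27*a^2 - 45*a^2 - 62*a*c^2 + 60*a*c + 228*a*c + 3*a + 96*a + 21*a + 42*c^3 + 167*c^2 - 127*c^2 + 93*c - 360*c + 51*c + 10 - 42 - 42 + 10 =14*a^3 - 72*a^2 + 120*a + 42*c^3 + c^2*(40 - 62*a) + c*(-90*a^2 + 288*a - 216) - 64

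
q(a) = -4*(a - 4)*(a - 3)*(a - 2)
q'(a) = -4*(a - 4)*(a - 3) - 4*(a - 4)*(a - 2) - 4*(a - 3)*(a - 2) = -12*a^2 + 72*a - 104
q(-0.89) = 219.90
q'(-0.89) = -177.59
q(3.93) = 0.50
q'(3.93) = -6.38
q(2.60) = -1.34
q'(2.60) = 2.08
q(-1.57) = 363.50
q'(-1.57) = -246.62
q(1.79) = 2.25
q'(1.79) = -13.57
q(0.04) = 91.90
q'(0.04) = -101.14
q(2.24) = -1.28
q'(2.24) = -2.93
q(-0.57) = 167.72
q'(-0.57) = -148.94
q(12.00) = -2880.00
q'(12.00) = -968.00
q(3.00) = 0.00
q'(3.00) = 4.00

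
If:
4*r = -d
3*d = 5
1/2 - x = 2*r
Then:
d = 5/3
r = -5/12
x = 4/3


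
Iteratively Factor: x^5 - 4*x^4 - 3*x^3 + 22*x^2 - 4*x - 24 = (x - 2)*(x^4 - 2*x^3 - 7*x^2 + 8*x + 12) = (x - 2)*(x + 1)*(x^3 - 3*x^2 - 4*x + 12) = (x - 2)*(x + 1)*(x + 2)*(x^2 - 5*x + 6) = (x - 2)^2*(x + 1)*(x + 2)*(x - 3)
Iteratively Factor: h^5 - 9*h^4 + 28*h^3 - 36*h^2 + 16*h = (h - 1)*(h^4 - 8*h^3 + 20*h^2 - 16*h) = h*(h - 1)*(h^3 - 8*h^2 + 20*h - 16) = h*(h - 2)*(h - 1)*(h^2 - 6*h + 8) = h*(h - 4)*(h - 2)*(h - 1)*(h - 2)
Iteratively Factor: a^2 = (a)*(a)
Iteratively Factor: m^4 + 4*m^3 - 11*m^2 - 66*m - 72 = (m + 2)*(m^3 + 2*m^2 - 15*m - 36) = (m + 2)*(m + 3)*(m^2 - m - 12) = (m - 4)*(m + 2)*(m + 3)*(m + 3)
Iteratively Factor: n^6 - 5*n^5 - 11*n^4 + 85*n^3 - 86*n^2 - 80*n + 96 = (n - 1)*(n^5 - 4*n^4 - 15*n^3 + 70*n^2 - 16*n - 96) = (n - 4)*(n - 1)*(n^4 - 15*n^2 + 10*n + 24) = (n - 4)*(n - 1)*(n + 4)*(n^3 - 4*n^2 + n + 6) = (n - 4)*(n - 2)*(n - 1)*(n + 4)*(n^2 - 2*n - 3) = (n - 4)*(n - 3)*(n - 2)*(n - 1)*(n + 4)*(n + 1)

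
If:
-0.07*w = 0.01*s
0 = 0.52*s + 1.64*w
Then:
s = 0.00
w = 0.00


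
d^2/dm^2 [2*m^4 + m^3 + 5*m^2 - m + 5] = 24*m^2 + 6*m + 10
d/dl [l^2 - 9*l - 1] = 2*l - 9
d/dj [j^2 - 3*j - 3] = 2*j - 3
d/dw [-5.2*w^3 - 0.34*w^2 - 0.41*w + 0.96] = -15.6*w^2 - 0.68*w - 0.41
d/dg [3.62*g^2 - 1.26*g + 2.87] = 7.24*g - 1.26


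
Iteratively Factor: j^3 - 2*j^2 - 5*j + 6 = (j - 3)*(j^2 + j - 2) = (j - 3)*(j + 2)*(j - 1)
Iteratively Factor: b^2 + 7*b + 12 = (b + 3)*(b + 4)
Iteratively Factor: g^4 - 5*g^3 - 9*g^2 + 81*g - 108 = (g - 3)*(g^3 - 2*g^2 - 15*g + 36) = (g - 3)^2*(g^2 + g - 12) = (g - 3)^2*(g + 4)*(g - 3)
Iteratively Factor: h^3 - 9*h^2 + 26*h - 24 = (h - 3)*(h^2 - 6*h + 8) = (h - 3)*(h - 2)*(h - 4)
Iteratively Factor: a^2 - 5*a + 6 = (a - 3)*(a - 2)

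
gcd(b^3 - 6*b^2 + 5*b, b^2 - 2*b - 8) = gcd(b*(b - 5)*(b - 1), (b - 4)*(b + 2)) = 1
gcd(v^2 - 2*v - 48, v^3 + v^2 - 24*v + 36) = v + 6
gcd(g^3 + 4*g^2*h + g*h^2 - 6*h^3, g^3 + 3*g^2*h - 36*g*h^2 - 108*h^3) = g + 3*h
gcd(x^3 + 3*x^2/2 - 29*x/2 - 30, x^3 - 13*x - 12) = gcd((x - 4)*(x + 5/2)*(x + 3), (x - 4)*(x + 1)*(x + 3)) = x^2 - x - 12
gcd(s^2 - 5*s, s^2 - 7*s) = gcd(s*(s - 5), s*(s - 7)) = s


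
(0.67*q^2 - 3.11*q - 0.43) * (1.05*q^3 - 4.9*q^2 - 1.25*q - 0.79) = 0.7035*q^5 - 6.5485*q^4 + 13.95*q^3 + 5.4652*q^2 + 2.9944*q + 0.3397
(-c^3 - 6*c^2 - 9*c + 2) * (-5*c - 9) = 5*c^4 + 39*c^3 + 99*c^2 + 71*c - 18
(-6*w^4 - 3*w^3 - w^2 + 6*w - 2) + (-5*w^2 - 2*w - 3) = -6*w^4 - 3*w^3 - 6*w^2 + 4*w - 5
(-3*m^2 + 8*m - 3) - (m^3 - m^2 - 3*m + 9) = -m^3 - 2*m^2 + 11*m - 12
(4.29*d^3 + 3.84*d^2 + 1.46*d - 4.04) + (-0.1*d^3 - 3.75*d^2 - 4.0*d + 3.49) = 4.19*d^3 + 0.0899999999999999*d^2 - 2.54*d - 0.55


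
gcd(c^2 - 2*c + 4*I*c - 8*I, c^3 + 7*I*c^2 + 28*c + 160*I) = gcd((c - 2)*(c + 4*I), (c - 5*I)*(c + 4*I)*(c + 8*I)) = c + 4*I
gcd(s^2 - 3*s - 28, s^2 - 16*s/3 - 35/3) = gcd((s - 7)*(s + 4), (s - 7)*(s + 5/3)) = s - 7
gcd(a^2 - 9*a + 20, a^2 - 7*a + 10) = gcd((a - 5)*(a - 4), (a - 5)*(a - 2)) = a - 5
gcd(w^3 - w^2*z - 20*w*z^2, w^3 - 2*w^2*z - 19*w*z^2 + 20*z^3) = -w^2 + w*z + 20*z^2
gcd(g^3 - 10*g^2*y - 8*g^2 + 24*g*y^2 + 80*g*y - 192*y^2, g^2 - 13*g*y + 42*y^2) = -g + 6*y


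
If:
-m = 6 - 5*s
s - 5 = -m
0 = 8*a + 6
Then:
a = -3/4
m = 19/6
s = 11/6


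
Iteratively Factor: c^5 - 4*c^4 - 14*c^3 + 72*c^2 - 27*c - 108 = (c + 4)*(c^4 - 8*c^3 + 18*c^2 - 27) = (c - 3)*(c + 4)*(c^3 - 5*c^2 + 3*c + 9) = (c - 3)^2*(c + 4)*(c^2 - 2*c - 3) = (c - 3)^3*(c + 4)*(c + 1)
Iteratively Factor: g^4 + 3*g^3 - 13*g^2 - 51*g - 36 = (g + 1)*(g^3 + 2*g^2 - 15*g - 36) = (g + 1)*(g + 3)*(g^2 - g - 12) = (g + 1)*(g + 3)^2*(g - 4)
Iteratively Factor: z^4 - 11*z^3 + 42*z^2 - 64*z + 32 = (z - 4)*(z^3 - 7*z^2 + 14*z - 8) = (z - 4)^2*(z^2 - 3*z + 2) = (z - 4)^2*(z - 2)*(z - 1)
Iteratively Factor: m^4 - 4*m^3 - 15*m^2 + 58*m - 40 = (m - 2)*(m^3 - 2*m^2 - 19*m + 20) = (m - 2)*(m - 1)*(m^2 - m - 20) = (m - 5)*(m - 2)*(m - 1)*(m + 4)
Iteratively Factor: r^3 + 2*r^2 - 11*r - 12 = (r - 3)*(r^2 + 5*r + 4) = (r - 3)*(r + 1)*(r + 4)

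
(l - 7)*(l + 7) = l^2 - 49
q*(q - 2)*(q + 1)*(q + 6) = q^4 + 5*q^3 - 8*q^2 - 12*q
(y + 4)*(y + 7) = y^2 + 11*y + 28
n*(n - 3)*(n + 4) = n^3 + n^2 - 12*n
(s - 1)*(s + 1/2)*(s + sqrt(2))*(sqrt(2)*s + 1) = sqrt(2)*s^4 - sqrt(2)*s^3/2 + 3*s^3 - 3*s^2/2 + sqrt(2)*s^2/2 - 3*s/2 - sqrt(2)*s/2 - sqrt(2)/2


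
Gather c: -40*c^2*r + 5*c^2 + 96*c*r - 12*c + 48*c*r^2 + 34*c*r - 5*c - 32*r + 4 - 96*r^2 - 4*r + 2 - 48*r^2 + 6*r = c^2*(5 - 40*r) + c*(48*r^2 + 130*r - 17) - 144*r^2 - 30*r + 6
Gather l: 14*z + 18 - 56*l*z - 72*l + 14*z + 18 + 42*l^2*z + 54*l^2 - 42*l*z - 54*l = l^2*(42*z + 54) + l*(-98*z - 126) + 28*z + 36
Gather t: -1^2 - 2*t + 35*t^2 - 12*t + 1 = 35*t^2 - 14*t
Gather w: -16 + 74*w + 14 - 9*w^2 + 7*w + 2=-9*w^2 + 81*w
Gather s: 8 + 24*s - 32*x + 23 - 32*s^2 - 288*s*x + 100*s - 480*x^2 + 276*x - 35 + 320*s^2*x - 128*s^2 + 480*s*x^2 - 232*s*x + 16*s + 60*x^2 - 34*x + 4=s^2*(320*x - 160) + s*(480*x^2 - 520*x + 140) - 420*x^2 + 210*x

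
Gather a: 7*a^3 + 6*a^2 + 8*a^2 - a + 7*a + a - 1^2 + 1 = 7*a^3 + 14*a^2 + 7*a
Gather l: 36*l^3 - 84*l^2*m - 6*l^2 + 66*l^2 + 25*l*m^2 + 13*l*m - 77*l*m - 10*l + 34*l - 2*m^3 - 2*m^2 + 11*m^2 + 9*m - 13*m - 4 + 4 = 36*l^3 + l^2*(60 - 84*m) + l*(25*m^2 - 64*m + 24) - 2*m^3 + 9*m^2 - 4*m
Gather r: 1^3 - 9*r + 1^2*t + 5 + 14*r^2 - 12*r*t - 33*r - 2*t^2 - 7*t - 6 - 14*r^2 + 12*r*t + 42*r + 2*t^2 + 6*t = 0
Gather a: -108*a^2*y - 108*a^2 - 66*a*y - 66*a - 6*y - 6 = a^2*(-108*y - 108) + a*(-66*y - 66) - 6*y - 6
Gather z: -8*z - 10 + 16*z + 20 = 8*z + 10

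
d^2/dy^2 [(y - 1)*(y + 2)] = 2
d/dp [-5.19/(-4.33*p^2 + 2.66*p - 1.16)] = (13.8054 - 44.9454*p)/(4.33*p^2 - 2.66*p + 1.16)^2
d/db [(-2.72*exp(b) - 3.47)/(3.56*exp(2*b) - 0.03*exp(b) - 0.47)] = (9.6832*exp(2*b) + 24.7064*exp(b) + 1.1743)*exp(b)/(12.6736*exp(4*b) - 0.2136*exp(3*b) - 3.3455*exp(2*b) + 0.0282*exp(b) + 0.2209)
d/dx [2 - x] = -1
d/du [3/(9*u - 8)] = -27/(9*u - 8)^2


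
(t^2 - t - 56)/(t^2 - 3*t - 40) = (t + 7)/(t + 5)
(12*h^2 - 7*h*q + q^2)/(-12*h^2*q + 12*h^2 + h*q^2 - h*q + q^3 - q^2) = (-4*h + q)/(4*h*q - 4*h + q^2 - q)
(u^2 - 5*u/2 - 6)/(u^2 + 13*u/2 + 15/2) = (u - 4)/(u + 5)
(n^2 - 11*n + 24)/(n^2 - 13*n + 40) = (n - 3)/(n - 5)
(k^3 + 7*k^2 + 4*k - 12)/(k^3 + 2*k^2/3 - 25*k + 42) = 3*(k^2 + k - 2)/(3*k^2 - 16*k + 21)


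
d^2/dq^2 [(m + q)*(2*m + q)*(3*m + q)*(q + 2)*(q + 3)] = 12*m^3 + 66*m^2*q + 110*m^2 + 72*m*q^2 + 180*m*q + 72*m + 20*q^3 + 60*q^2 + 36*q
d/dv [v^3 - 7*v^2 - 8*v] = 3*v^2 - 14*v - 8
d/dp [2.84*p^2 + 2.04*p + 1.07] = 5.68*p + 2.04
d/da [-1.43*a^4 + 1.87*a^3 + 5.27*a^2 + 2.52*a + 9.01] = -5.72*a^3 + 5.61*a^2 + 10.54*a + 2.52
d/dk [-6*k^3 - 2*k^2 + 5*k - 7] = -18*k^2 - 4*k + 5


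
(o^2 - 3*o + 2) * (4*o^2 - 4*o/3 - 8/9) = 4*o^4 - 40*o^3/3 + 100*o^2/9 - 16/9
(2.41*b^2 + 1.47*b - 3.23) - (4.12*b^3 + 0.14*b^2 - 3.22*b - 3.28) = -4.12*b^3 + 2.27*b^2 + 4.69*b + 0.0499999999999998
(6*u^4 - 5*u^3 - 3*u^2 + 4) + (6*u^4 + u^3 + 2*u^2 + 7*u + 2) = 12*u^4 - 4*u^3 - u^2 + 7*u + 6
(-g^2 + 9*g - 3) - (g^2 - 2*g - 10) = -2*g^2 + 11*g + 7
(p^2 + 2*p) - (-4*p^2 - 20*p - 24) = 5*p^2 + 22*p + 24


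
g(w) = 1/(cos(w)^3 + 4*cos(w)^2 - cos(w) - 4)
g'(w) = (3*sin(w)*cos(w)^2 + 8*sin(w)*cos(w) - sin(w))/(cos(w)^3 + 4*cos(w)^2 - cos(w) - 4)^2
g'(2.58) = -3.74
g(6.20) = -28.99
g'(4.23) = 0.47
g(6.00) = -2.58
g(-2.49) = -0.85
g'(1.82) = -0.22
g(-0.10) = -20.09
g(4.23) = -0.36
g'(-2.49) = 2.39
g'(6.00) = -17.60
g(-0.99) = -0.31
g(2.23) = -0.47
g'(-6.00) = 17.60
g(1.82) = -0.28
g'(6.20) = -694.89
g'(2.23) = -0.84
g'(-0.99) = -0.36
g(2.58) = -1.12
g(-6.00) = -2.58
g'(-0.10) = -400.00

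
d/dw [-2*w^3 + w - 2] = 1 - 6*w^2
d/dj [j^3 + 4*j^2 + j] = 3*j^2 + 8*j + 1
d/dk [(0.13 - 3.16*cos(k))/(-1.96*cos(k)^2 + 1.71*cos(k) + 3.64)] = (6.1936*cos(k)^2 - 0.5096*cos(k) + 11.7247)*sin(k)/(3.8416*cos(k)^4 - 6.7032*cos(k)^3 - 11.3447*cos(k)^2 + 12.4488*cos(k) + 13.2496)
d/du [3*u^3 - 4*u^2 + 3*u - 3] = 9*u^2 - 8*u + 3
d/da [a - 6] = 1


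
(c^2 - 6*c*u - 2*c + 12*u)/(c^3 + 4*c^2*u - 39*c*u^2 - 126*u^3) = (c - 2)/(c^2 + 10*c*u + 21*u^2)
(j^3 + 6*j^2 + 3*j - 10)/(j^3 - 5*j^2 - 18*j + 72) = (j^3 + 6*j^2 + 3*j - 10)/(j^3 - 5*j^2 - 18*j + 72)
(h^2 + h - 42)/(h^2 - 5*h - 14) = (-h^2 - h + 42)/(-h^2 + 5*h + 14)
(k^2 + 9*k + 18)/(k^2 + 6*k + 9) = (k + 6)/(k + 3)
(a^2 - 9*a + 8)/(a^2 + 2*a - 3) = (a - 8)/(a + 3)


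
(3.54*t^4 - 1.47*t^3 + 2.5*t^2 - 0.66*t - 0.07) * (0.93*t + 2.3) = 3.2922*t^5 + 6.7749*t^4 - 1.056*t^3 + 5.1362*t^2 - 1.5831*t - 0.161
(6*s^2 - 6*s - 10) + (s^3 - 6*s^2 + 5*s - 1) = s^3 - s - 11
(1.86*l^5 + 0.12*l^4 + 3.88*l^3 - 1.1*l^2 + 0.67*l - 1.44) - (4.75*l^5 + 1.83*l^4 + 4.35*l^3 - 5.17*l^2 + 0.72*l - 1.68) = -2.89*l^5 - 1.71*l^4 - 0.47*l^3 + 4.07*l^2 - 0.0499999999999999*l + 0.24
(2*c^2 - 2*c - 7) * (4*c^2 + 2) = 8*c^4 - 8*c^3 - 24*c^2 - 4*c - 14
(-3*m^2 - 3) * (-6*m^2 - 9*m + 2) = 18*m^4 + 27*m^3 + 12*m^2 + 27*m - 6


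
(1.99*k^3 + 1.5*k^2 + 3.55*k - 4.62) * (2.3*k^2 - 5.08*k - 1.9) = 4.577*k^5 - 6.6592*k^4 - 3.236*k^3 - 31.51*k^2 + 16.7246*k + 8.778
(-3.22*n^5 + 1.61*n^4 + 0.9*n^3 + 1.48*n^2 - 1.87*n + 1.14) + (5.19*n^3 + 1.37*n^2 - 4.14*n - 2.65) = -3.22*n^5 + 1.61*n^4 + 6.09*n^3 + 2.85*n^2 - 6.01*n - 1.51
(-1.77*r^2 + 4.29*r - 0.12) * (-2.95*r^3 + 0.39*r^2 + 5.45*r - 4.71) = 5.2215*r^5 - 13.3458*r^4 - 7.6194*r^3 + 31.6704*r^2 - 20.8599*r + 0.5652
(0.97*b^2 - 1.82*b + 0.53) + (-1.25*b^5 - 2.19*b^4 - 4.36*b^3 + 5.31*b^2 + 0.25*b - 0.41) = -1.25*b^5 - 2.19*b^4 - 4.36*b^3 + 6.28*b^2 - 1.57*b + 0.12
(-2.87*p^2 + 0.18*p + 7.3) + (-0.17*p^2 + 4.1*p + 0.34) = -3.04*p^2 + 4.28*p + 7.64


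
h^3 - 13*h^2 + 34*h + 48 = (h - 8)*(h - 6)*(h + 1)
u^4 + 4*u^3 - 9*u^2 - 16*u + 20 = (u - 2)*(u - 1)*(u + 2)*(u + 5)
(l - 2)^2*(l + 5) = l^3 + l^2 - 16*l + 20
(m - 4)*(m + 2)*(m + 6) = m^3 + 4*m^2 - 20*m - 48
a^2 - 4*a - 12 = (a - 6)*(a + 2)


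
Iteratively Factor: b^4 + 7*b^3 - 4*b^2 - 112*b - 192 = (b + 3)*(b^3 + 4*b^2 - 16*b - 64) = (b - 4)*(b + 3)*(b^2 + 8*b + 16) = (b - 4)*(b + 3)*(b + 4)*(b + 4)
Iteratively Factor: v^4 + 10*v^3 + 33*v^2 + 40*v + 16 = (v + 4)*(v^3 + 6*v^2 + 9*v + 4) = (v + 1)*(v + 4)*(v^2 + 5*v + 4) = (v + 1)*(v + 4)^2*(v + 1)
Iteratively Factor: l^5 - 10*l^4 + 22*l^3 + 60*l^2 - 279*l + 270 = (l + 3)*(l^4 - 13*l^3 + 61*l^2 - 123*l + 90) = (l - 2)*(l + 3)*(l^3 - 11*l^2 + 39*l - 45) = (l - 3)*(l - 2)*(l + 3)*(l^2 - 8*l + 15) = (l - 3)^2*(l - 2)*(l + 3)*(l - 5)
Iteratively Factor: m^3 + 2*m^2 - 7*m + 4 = (m - 1)*(m^2 + 3*m - 4) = (m - 1)*(m + 4)*(m - 1)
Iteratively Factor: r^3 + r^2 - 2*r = (r - 1)*(r^2 + 2*r) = (r - 1)*(r + 2)*(r)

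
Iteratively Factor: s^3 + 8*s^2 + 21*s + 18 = (s + 2)*(s^2 + 6*s + 9) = (s + 2)*(s + 3)*(s + 3)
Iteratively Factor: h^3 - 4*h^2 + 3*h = (h)*(h^2 - 4*h + 3) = h*(h - 3)*(h - 1)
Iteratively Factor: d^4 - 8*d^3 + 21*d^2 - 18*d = (d - 3)*(d^3 - 5*d^2 + 6*d) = (d - 3)^2*(d^2 - 2*d) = d*(d - 3)^2*(d - 2)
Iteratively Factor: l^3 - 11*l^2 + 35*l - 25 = (l - 5)*(l^2 - 6*l + 5) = (l - 5)^2*(l - 1)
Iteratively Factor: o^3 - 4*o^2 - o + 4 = (o - 4)*(o^2 - 1) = (o - 4)*(o + 1)*(o - 1)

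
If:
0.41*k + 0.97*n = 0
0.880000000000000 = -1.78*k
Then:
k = -0.49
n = 0.21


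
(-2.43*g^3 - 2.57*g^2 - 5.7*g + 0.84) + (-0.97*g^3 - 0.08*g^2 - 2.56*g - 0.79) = -3.4*g^3 - 2.65*g^2 - 8.26*g + 0.0499999999999999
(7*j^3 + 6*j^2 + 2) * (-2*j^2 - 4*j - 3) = -14*j^5 - 40*j^4 - 45*j^3 - 22*j^2 - 8*j - 6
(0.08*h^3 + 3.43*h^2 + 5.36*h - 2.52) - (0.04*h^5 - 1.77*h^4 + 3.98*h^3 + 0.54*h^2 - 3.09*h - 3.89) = -0.04*h^5 + 1.77*h^4 - 3.9*h^3 + 2.89*h^2 + 8.45*h + 1.37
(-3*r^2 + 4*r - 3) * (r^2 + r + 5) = -3*r^4 + r^3 - 14*r^2 + 17*r - 15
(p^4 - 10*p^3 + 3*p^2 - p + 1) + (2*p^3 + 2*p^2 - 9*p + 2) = p^4 - 8*p^3 + 5*p^2 - 10*p + 3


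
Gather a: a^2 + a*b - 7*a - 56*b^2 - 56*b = a^2 + a*(b - 7) - 56*b^2 - 56*b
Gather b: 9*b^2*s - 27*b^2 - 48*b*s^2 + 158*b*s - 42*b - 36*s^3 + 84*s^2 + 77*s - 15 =b^2*(9*s - 27) + b*(-48*s^2 + 158*s - 42) - 36*s^3 + 84*s^2 + 77*s - 15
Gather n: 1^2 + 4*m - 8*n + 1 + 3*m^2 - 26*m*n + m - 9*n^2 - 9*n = 3*m^2 + 5*m - 9*n^2 + n*(-26*m - 17) + 2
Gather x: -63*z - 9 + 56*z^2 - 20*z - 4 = 56*z^2 - 83*z - 13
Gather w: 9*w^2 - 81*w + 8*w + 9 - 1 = 9*w^2 - 73*w + 8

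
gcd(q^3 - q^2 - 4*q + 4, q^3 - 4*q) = q^2 - 4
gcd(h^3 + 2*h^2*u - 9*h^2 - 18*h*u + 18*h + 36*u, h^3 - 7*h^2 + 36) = h^2 - 9*h + 18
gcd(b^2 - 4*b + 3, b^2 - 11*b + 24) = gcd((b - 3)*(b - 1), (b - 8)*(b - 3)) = b - 3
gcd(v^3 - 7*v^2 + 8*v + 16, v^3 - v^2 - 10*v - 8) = v^2 - 3*v - 4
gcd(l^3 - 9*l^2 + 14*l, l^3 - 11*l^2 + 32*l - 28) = l^2 - 9*l + 14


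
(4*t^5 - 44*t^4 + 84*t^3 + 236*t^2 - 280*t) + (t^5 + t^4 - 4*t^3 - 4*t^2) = 5*t^5 - 43*t^4 + 80*t^3 + 232*t^2 - 280*t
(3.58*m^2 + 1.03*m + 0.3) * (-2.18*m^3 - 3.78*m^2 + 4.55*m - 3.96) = -7.8044*m^5 - 15.7778*m^4 + 11.7416*m^3 - 10.6243*m^2 - 2.7138*m - 1.188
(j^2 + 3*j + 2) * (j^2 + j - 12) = j^4 + 4*j^3 - 7*j^2 - 34*j - 24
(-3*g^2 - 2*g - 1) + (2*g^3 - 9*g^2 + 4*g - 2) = 2*g^3 - 12*g^2 + 2*g - 3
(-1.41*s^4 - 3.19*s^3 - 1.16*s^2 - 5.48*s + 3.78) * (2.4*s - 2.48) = -3.384*s^5 - 4.1592*s^4 + 5.1272*s^3 - 10.2752*s^2 + 22.6624*s - 9.3744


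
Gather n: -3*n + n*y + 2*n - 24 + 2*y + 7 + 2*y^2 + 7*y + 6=n*(y - 1) + 2*y^2 + 9*y - 11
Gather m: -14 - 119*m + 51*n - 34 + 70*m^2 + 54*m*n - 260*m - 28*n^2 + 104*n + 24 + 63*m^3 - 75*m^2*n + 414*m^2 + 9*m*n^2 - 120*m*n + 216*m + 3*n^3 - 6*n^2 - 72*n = 63*m^3 + m^2*(484 - 75*n) + m*(9*n^2 - 66*n - 163) + 3*n^3 - 34*n^2 + 83*n - 24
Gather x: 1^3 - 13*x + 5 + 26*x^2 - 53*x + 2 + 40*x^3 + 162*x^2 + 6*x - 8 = 40*x^3 + 188*x^2 - 60*x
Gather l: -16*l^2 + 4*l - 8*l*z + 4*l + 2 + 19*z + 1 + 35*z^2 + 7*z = -16*l^2 + l*(8 - 8*z) + 35*z^2 + 26*z + 3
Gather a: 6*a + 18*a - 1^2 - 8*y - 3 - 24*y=24*a - 32*y - 4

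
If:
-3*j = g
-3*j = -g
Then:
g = 0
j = 0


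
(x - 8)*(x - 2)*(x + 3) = x^3 - 7*x^2 - 14*x + 48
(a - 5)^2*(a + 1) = a^3 - 9*a^2 + 15*a + 25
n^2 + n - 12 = (n - 3)*(n + 4)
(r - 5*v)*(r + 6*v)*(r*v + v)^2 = r^4*v^2 + r^3*v^3 + 2*r^3*v^2 - 30*r^2*v^4 + 2*r^2*v^3 + r^2*v^2 - 60*r*v^4 + r*v^3 - 30*v^4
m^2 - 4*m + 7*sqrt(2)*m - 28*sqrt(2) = (m - 4)*(m + 7*sqrt(2))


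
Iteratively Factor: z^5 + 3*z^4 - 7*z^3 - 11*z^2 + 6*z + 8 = (z + 1)*(z^4 + 2*z^3 - 9*z^2 - 2*z + 8) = (z + 1)*(z + 4)*(z^3 - 2*z^2 - z + 2) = (z - 1)*(z + 1)*(z + 4)*(z^2 - z - 2) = (z - 2)*(z - 1)*(z + 1)*(z + 4)*(z + 1)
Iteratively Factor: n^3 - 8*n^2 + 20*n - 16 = (n - 4)*(n^2 - 4*n + 4) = (n - 4)*(n - 2)*(n - 2)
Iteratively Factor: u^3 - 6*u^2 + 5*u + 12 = (u - 3)*(u^2 - 3*u - 4) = (u - 4)*(u - 3)*(u + 1)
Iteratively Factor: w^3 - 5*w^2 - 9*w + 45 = (w - 5)*(w^2 - 9) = (w - 5)*(w - 3)*(w + 3)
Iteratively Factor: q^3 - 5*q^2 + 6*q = (q - 3)*(q^2 - 2*q) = q*(q - 3)*(q - 2)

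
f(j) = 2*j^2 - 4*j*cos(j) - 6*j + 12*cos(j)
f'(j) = 4*j*sin(j) + 4*j - 12*sin(j) - 4*cos(j) - 6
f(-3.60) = 23.85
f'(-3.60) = -28.50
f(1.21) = -1.80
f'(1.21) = -9.27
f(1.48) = -3.95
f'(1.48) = -6.50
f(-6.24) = 152.24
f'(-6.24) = -36.55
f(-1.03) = 16.60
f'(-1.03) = 1.64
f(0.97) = 0.65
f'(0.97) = -11.08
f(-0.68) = 16.45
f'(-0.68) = -2.57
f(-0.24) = 14.14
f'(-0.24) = -7.76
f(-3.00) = 12.24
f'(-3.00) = -10.65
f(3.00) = 0.00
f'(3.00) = 9.96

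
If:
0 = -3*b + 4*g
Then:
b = 4*g/3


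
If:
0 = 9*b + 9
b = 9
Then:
No Solution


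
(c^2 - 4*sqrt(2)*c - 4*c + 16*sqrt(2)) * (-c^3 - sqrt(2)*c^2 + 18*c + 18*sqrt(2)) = -c^5 + 4*c^4 + 3*sqrt(2)*c^4 - 12*sqrt(2)*c^3 + 26*c^3 - 104*c^2 - 54*sqrt(2)*c^2 - 144*c + 216*sqrt(2)*c + 576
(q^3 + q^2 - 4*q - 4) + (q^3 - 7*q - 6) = 2*q^3 + q^2 - 11*q - 10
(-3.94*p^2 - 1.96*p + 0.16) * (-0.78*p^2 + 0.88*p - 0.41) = 3.0732*p^4 - 1.9384*p^3 - 0.2342*p^2 + 0.9444*p - 0.0656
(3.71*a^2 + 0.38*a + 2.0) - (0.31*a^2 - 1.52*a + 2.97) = 3.4*a^2 + 1.9*a - 0.97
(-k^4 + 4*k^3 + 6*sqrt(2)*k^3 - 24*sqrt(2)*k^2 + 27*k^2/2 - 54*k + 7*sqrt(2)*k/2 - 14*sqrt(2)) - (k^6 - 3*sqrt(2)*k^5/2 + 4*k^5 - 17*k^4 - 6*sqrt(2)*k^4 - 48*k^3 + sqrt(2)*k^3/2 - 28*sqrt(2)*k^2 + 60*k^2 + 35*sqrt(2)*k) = -k^6 - 4*k^5 + 3*sqrt(2)*k^5/2 + 6*sqrt(2)*k^4 + 16*k^4 + 11*sqrt(2)*k^3/2 + 52*k^3 - 93*k^2/2 + 4*sqrt(2)*k^2 - 54*k - 63*sqrt(2)*k/2 - 14*sqrt(2)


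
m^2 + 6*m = m*(m + 6)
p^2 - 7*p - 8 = (p - 8)*(p + 1)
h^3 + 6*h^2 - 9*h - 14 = (h - 2)*(h + 1)*(h + 7)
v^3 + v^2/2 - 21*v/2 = v*(v - 3)*(v + 7/2)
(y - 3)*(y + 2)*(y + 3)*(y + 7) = y^4 + 9*y^3 + 5*y^2 - 81*y - 126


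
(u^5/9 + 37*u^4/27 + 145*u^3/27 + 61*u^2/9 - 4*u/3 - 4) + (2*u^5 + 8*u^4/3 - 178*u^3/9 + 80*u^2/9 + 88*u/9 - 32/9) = 19*u^5/9 + 109*u^4/27 - 389*u^3/27 + 47*u^2/3 + 76*u/9 - 68/9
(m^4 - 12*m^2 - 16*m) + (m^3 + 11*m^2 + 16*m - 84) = m^4 + m^3 - m^2 - 84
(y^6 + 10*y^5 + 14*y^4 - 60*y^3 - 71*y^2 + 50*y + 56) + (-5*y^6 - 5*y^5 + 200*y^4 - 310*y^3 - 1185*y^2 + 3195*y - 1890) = -4*y^6 + 5*y^5 + 214*y^4 - 370*y^3 - 1256*y^2 + 3245*y - 1834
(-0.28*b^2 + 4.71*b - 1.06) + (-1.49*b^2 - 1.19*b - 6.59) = -1.77*b^2 + 3.52*b - 7.65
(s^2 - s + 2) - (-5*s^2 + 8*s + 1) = 6*s^2 - 9*s + 1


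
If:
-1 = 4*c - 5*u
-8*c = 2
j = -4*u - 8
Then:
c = -1/4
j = -8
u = 0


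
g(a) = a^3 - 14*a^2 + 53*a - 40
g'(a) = 3*a^2 - 28*a + 53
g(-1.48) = -152.35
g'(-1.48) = 101.01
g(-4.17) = -576.97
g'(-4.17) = 221.93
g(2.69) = 20.73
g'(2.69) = -0.61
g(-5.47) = -912.47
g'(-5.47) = 295.92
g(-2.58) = -287.10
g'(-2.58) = 145.21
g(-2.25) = -241.52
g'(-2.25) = 131.19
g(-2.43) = -265.81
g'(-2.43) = 138.75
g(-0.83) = -94.21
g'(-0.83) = 78.31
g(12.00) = 308.00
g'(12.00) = 149.00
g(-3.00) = -352.00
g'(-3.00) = 164.00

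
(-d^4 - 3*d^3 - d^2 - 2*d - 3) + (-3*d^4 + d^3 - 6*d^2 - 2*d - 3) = -4*d^4 - 2*d^3 - 7*d^2 - 4*d - 6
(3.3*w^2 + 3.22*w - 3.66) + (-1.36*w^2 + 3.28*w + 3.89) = 1.94*w^2 + 6.5*w + 0.23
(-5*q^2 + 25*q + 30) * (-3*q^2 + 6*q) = 15*q^4 - 105*q^3 + 60*q^2 + 180*q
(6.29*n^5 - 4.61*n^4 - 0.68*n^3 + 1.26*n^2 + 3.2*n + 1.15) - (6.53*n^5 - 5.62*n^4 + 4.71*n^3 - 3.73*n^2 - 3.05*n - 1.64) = -0.24*n^5 + 1.01*n^4 - 5.39*n^3 + 4.99*n^2 + 6.25*n + 2.79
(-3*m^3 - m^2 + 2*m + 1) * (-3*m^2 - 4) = 9*m^5 + 3*m^4 + 6*m^3 + m^2 - 8*m - 4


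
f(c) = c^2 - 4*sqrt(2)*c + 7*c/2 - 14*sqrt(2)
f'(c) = 2*c - 4*sqrt(2) + 7/2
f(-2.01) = -11.42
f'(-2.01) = -6.18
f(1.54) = -20.75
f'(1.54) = 0.92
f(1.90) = -20.29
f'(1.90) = 1.64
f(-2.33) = -9.34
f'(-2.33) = -6.82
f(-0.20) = -19.33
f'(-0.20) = -2.56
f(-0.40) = -18.78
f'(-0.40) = -2.96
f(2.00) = -20.11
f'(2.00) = 1.84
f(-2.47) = -8.37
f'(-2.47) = -7.10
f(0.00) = -19.80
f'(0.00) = -2.16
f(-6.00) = 29.14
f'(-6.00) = -14.16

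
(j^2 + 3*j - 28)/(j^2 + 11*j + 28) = (j - 4)/(j + 4)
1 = 1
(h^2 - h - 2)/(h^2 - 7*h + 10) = (h + 1)/(h - 5)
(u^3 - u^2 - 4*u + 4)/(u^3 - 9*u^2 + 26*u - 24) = (u^2 + u - 2)/(u^2 - 7*u + 12)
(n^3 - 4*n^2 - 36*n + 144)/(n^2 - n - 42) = (n^2 - 10*n + 24)/(n - 7)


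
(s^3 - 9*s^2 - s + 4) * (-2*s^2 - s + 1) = -2*s^5 + 17*s^4 + 12*s^3 - 16*s^2 - 5*s + 4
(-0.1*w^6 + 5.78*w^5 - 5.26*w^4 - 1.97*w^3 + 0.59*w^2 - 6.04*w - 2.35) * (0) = 0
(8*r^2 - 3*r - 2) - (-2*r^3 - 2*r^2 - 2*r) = 2*r^3 + 10*r^2 - r - 2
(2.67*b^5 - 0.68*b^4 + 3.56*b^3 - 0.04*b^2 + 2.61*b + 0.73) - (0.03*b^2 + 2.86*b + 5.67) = 2.67*b^5 - 0.68*b^4 + 3.56*b^3 - 0.07*b^2 - 0.25*b - 4.94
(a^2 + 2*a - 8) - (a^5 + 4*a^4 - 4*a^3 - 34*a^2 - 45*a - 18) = -a^5 - 4*a^4 + 4*a^3 + 35*a^2 + 47*a + 10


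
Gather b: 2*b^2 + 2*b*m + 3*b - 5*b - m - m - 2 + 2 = 2*b^2 + b*(2*m - 2) - 2*m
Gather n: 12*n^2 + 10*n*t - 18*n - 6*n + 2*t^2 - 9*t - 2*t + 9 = 12*n^2 + n*(10*t - 24) + 2*t^2 - 11*t + 9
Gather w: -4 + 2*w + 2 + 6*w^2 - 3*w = 6*w^2 - w - 2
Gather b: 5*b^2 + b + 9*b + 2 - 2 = 5*b^2 + 10*b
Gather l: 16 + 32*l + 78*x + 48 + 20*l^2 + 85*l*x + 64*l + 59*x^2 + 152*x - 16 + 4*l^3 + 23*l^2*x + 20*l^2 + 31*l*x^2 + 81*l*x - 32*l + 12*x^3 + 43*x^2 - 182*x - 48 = 4*l^3 + l^2*(23*x + 40) + l*(31*x^2 + 166*x + 64) + 12*x^3 + 102*x^2 + 48*x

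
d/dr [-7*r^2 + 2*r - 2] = 2 - 14*r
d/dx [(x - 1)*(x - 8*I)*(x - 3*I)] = 3*x^2 + x*(-2 - 22*I) - 24 + 11*I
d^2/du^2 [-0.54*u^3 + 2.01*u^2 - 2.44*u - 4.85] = 4.02 - 3.24*u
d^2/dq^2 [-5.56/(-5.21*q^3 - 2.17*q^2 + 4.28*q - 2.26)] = (-(173.8056*q + 24.1304)*(5.21*q^3 + 2.17*q^2 - 4.28*q + 2.26) + 5.56*(15.63*q^2 + 4.34*q - 4.28)*(31.26*q^2 + 8.68*q - 8.56))/(5.21*q^3 + 2.17*q^2 - 4.28*q + 2.26)^3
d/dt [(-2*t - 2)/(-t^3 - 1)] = 2*(t^3 - 3*t^2*(t + 1) + 1)/(t^3 + 1)^2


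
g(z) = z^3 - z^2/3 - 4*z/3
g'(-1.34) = 4.95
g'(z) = 3*z^2 - 2*z/3 - 4/3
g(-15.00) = -3430.00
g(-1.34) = -1.22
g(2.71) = 13.84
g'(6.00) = 102.67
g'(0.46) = -1.01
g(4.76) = 93.95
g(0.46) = -0.59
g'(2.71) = 18.89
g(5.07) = 115.00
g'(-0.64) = 0.32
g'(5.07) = 72.40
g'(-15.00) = 683.67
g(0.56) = -0.68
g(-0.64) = 0.45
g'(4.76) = 63.47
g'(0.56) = -0.77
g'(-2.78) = 23.71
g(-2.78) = -20.35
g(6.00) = 196.00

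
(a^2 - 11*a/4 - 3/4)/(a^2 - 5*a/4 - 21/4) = (4*a + 1)/(4*a + 7)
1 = 1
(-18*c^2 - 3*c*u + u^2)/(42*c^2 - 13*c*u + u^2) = (3*c + u)/(-7*c + u)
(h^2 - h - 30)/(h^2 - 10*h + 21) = (h^2 - h - 30)/(h^2 - 10*h + 21)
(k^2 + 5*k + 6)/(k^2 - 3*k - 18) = (k + 2)/(k - 6)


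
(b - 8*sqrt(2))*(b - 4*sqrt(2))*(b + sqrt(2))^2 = b^4 - 10*sqrt(2)*b^3 + 18*b^2 + 104*sqrt(2)*b + 128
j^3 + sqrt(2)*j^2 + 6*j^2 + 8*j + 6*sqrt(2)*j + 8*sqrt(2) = (j + 2)*(j + 4)*(j + sqrt(2))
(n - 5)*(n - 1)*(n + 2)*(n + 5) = n^4 + n^3 - 27*n^2 - 25*n + 50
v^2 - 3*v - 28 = (v - 7)*(v + 4)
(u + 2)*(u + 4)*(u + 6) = u^3 + 12*u^2 + 44*u + 48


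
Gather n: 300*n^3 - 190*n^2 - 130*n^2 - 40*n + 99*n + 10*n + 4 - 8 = 300*n^3 - 320*n^2 + 69*n - 4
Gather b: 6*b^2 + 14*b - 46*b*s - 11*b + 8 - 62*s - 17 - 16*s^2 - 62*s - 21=6*b^2 + b*(3 - 46*s) - 16*s^2 - 124*s - 30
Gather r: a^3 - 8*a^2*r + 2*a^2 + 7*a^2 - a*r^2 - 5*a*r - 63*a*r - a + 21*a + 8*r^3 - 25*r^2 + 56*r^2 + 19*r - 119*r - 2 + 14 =a^3 + 9*a^2 + 20*a + 8*r^3 + r^2*(31 - a) + r*(-8*a^2 - 68*a - 100) + 12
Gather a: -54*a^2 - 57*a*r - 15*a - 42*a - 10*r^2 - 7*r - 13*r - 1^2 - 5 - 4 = -54*a^2 + a*(-57*r - 57) - 10*r^2 - 20*r - 10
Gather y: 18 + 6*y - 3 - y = 5*y + 15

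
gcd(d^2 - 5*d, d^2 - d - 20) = d - 5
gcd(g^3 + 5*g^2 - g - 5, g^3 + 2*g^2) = 1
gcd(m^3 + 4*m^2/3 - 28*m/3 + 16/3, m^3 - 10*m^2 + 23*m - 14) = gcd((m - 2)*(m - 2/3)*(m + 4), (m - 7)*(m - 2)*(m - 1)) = m - 2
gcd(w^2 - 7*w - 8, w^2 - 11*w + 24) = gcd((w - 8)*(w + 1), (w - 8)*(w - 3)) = w - 8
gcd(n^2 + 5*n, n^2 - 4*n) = n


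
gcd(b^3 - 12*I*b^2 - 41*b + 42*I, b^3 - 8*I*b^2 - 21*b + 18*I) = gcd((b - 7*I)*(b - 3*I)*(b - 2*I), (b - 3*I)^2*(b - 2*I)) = b^2 - 5*I*b - 6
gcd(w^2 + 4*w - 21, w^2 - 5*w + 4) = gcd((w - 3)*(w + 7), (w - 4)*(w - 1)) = 1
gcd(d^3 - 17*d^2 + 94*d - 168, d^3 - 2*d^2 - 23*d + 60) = d - 4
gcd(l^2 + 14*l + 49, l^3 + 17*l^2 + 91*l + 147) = l^2 + 14*l + 49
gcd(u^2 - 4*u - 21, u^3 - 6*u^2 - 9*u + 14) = u - 7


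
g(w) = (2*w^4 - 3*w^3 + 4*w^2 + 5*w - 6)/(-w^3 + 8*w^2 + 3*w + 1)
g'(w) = (3*w^2 - 16*w - 3)*(2*w^4 - 3*w^3 + 4*w^2 + 5*w - 6)/(-w^3 + 8*w^2 + 3*w + 1)^2 + (8*w^3 - 9*w^2 + 8*w + 5)/(-w^3 + 8*w^2 + 3*w + 1) = (-2*w^6 + 32*w^5 - 2*w^4 - 55*w^2 + 104*w + 23)/(w^6 - 16*w^5 + 58*w^4 + 46*w^3 + 25*w^2 + 6*w + 1)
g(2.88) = 2.06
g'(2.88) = 1.81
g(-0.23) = -9.25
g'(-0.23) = -6.94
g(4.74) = 9.02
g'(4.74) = 6.66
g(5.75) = 19.12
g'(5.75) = 14.62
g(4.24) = 6.21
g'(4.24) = 4.70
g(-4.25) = 4.43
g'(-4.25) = -1.33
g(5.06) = 11.42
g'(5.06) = 8.42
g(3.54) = 3.60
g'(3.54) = 2.91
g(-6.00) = 6.87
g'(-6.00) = -1.46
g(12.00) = -68.49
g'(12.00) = 6.69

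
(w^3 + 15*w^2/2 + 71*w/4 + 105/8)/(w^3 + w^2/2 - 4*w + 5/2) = (w^2 + 5*w + 21/4)/(w^2 - 2*w + 1)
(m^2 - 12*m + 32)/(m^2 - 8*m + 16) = (m - 8)/(m - 4)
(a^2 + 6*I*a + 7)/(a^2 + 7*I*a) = (a - I)/a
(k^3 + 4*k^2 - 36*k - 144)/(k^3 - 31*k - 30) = (k^2 + 10*k + 24)/(k^2 + 6*k + 5)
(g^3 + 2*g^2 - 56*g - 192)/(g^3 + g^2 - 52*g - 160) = (g + 6)/(g + 5)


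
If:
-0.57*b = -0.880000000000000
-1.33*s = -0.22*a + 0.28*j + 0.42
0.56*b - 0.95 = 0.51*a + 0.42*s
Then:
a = -0.823529411764706*s - 0.167526659786722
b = 1.54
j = -5.39705882352941*s - 1.63162808983242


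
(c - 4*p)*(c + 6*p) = c^2 + 2*c*p - 24*p^2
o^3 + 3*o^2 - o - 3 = (o - 1)*(o + 1)*(o + 3)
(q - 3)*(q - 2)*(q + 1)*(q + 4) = q^4 - 15*q^2 + 10*q + 24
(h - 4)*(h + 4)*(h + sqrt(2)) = h^3 + sqrt(2)*h^2 - 16*h - 16*sqrt(2)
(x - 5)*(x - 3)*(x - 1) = x^3 - 9*x^2 + 23*x - 15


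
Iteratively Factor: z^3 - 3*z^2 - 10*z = (z + 2)*(z^2 - 5*z) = z*(z + 2)*(z - 5)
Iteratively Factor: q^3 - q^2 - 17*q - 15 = (q - 5)*(q^2 + 4*q + 3) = (q - 5)*(q + 3)*(q + 1)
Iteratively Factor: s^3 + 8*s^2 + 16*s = (s)*(s^2 + 8*s + 16) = s*(s + 4)*(s + 4)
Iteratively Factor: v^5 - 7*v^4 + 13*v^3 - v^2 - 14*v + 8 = (v - 1)*(v^4 - 6*v^3 + 7*v^2 + 6*v - 8) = (v - 1)^2*(v^3 - 5*v^2 + 2*v + 8) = (v - 1)^2*(v + 1)*(v^2 - 6*v + 8) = (v - 4)*(v - 1)^2*(v + 1)*(v - 2)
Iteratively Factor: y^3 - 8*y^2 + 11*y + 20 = (y - 5)*(y^2 - 3*y - 4) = (y - 5)*(y - 4)*(y + 1)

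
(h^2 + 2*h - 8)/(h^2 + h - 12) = (h - 2)/(h - 3)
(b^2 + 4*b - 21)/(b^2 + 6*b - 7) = (b - 3)/(b - 1)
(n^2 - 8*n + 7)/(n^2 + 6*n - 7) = (n - 7)/(n + 7)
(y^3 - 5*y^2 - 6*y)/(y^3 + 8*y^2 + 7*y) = (y - 6)/(y + 7)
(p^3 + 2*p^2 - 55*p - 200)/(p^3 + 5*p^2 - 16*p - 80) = (p^2 - 3*p - 40)/(p^2 - 16)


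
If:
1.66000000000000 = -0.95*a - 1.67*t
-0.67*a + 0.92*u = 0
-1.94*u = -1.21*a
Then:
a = 0.00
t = -0.99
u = 0.00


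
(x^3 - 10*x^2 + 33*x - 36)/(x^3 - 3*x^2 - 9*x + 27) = (x - 4)/(x + 3)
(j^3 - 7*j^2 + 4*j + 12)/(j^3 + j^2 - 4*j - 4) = (j - 6)/(j + 2)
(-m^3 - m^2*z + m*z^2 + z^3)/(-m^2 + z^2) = m + z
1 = 1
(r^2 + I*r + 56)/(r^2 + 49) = (r + 8*I)/(r + 7*I)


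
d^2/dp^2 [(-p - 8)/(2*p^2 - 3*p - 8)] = 2*((p + 8)*(4*p - 3)^2 + (6*p + 13)*(-2*p^2 + 3*p + 8))/(-2*p^2 + 3*p + 8)^3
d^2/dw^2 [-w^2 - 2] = -2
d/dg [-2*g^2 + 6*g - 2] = 6 - 4*g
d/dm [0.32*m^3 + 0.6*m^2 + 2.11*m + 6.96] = 0.96*m^2 + 1.2*m + 2.11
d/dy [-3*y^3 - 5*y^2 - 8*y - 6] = -9*y^2 - 10*y - 8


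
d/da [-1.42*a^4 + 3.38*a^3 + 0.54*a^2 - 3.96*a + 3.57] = -5.68*a^3 + 10.14*a^2 + 1.08*a - 3.96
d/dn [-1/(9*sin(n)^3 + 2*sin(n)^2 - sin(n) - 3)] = (27*sin(n)^2 + 4*sin(n) - 1)*cos(n)/(9*sin(n)^3 + 2*sin(n)^2 - sin(n) - 3)^2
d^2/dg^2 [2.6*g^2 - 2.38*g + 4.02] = 5.20000000000000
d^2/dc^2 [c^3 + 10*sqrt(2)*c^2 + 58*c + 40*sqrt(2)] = 6*c + 20*sqrt(2)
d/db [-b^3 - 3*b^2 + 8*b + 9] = -3*b^2 - 6*b + 8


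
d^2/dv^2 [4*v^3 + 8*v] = 24*v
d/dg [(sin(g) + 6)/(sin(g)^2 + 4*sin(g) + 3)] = (-12*sin(g) + cos(g)^2 - 22)*cos(g)/(sin(g)^2 + 4*sin(g) + 3)^2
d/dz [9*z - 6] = 9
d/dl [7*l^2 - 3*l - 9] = 14*l - 3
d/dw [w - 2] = 1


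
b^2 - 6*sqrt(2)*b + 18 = (b - 3*sqrt(2))^2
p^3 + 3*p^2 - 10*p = p*(p - 2)*(p + 5)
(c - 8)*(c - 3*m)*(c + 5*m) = c^3 + 2*c^2*m - 8*c^2 - 15*c*m^2 - 16*c*m + 120*m^2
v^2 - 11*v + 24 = (v - 8)*(v - 3)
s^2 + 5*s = s*(s + 5)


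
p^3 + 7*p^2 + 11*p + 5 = (p + 1)^2*(p + 5)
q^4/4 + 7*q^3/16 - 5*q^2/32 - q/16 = q*(q/4 + 1/2)*(q - 1/2)*(q + 1/4)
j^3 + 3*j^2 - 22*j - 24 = (j - 4)*(j + 1)*(j + 6)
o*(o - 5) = o^2 - 5*o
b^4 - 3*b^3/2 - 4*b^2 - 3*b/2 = b*(b - 3)*(b + 1/2)*(b + 1)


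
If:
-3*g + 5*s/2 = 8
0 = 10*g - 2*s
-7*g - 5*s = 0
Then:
No Solution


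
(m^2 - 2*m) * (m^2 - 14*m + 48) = m^4 - 16*m^3 + 76*m^2 - 96*m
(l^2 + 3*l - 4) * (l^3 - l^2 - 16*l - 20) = l^5 + 2*l^4 - 23*l^3 - 64*l^2 + 4*l + 80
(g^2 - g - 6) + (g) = g^2 - 6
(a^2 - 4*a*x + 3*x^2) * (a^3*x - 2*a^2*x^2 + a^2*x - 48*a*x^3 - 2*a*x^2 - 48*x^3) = a^5*x - 6*a^4*x^2 + a^4*x - 37*a^3*x^3 - 6*a^3*x^2 + 186*a^2*x^4 - 37*a^2*x^3 - 144*a*x^5 + 186*a*x^4 - 144*x^5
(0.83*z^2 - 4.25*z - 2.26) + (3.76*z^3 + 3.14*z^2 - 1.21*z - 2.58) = 3.76*z^3 + 3.97*z^2 - 5.46*z - 4.84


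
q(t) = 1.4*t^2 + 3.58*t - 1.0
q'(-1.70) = -1.18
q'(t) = 2.8*t + 3.58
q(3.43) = 27.75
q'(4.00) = 14.78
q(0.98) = 3.85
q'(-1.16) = 0.33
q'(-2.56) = -3.59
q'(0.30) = 4.42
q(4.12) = 37.51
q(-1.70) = -3.04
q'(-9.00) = -21.62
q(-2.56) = -0.99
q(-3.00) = 0.86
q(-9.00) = 80.18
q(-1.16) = -3.27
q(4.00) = 35.72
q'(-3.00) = -4.82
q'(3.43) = 13.18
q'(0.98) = 6.32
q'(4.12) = 15.12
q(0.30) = 0.20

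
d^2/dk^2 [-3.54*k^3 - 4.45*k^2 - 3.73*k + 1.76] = -21.24*k - 8.9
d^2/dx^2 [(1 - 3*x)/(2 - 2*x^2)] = (x^2*(12*x - 4) + (1 - 9*x)*(x^2 - 1))/(x^2 - 1)^3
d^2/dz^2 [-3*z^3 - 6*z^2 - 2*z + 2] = -18*z - 12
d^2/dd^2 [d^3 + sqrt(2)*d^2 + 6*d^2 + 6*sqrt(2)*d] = 6*d + 2*sqrt(2) + 12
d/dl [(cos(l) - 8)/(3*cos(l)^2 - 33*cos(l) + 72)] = sin(l)/(3*(cos(l) - 3)^2)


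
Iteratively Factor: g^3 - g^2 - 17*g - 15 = (g - 5)*(g^2 + 4*g + 3) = (g - 5)*(g + 1)*(g + 3)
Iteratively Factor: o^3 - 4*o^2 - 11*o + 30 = (o - 2)*(o^2 - 2*o - 15) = (o - 2)*(o + 3)*(o - 5)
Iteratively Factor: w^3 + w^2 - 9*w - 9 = (w + 1)*(w^2 - 9) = (w + 1)*(w + 3)*(w - 3)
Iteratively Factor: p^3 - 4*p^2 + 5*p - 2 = (p - 1)*(p^2 - 3*p + 2) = (p - 2)*(p - 1)*(p - 1)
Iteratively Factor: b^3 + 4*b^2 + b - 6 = (b - 1)*(b^2 + 5*b + 6) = (b - 1)*(b + 2)*(b + 3)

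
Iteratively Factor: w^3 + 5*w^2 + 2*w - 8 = (w + 4)*(w^2 + w - 2) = (w - 1)*(w + 4)*(w + 2)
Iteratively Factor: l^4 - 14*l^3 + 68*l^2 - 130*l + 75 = (l - 5)*(l^3 - 9*l^2 + 23*l - 15) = (l - 5)*(l - 3)*(l^2 - 6*l + 5) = (l - 5)*(l - 3)*(l - 1)*(l - 5)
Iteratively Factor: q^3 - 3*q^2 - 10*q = (q)*(q^2 - 3*q - 10) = q*(q + 2)*(q - 5)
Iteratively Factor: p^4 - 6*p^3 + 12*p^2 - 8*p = (p)*(p^3 - 6*p^2 + 12*p - 8) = p*(p - 2)*(p^2 - 4*p + 4) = p*(p - 2)^2*(p - 2)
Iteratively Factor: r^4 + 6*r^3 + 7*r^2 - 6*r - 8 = (r + 1)*(r^3 + 5*r^2 + 2*r - 8) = (r + 1)*(r + 2)*(r^2 + 3*r - 4) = (r - 1)*(r + 1)*(r + 2)*(r + 4)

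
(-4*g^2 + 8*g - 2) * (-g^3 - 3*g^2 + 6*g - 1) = 4*g^5 + 4*g^4 - 46*g^3 + 58*g^2 - 20*g + 2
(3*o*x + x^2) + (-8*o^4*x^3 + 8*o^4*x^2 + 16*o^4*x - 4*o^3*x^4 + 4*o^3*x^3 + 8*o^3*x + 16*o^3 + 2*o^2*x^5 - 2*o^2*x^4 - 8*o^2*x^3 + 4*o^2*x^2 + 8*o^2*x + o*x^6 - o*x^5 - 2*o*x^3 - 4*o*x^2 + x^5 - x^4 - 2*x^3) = -8*o^4*x^3 + 8*o^4*x^2 + 16*o^4*x - 4*o^3*x^4 + 4*o^3*x^3 + 8*o^3*x + 16*o^3 + 2*o^2*x^5 - 2*o^2*x^4 - 8*o^2*x^3 + 4*o^2*x^2 + 8*o^2*x + o*x^6 - o*x^5 - 2*o*x^3 - 4*o*x^2 + 3*o*x + x^5 - x^4 - 2*x^3 + x^2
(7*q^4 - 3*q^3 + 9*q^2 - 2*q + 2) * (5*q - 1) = 35*q^5 - 22*q^4 + 48*q^3 - 19*q^2 + 12*q - 2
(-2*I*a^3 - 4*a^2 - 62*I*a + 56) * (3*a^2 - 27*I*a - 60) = -6*I*a^5 - 66*a^4 + 42*I*a^3 - 1266*a^2 + 2208*I*a - 3360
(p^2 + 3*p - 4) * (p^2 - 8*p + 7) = p^4 - 5*p^3 - 21*p^2 + 53*p - 28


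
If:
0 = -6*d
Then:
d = 0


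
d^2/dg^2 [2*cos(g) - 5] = -2*cos(g)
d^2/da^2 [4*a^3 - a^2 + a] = 24*a - 2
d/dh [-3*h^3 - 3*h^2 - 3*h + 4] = -9*h^2 - 6*h - 3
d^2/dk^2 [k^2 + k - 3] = 2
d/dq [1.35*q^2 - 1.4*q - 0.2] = 2.7*q - 1.4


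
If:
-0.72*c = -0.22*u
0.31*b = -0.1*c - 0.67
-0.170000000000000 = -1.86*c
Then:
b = -2.19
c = 0.09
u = 0.30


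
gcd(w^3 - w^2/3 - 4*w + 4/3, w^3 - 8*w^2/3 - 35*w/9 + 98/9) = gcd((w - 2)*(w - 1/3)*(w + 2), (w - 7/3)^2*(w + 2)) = w + 2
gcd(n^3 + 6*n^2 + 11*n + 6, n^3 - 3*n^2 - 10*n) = n + 2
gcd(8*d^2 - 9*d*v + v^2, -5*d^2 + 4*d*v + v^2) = -d + v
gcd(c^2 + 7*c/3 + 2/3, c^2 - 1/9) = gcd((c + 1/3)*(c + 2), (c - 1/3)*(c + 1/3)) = c + 1/3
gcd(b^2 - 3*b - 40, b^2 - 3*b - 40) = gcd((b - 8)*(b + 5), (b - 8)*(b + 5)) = b^2 - 3*b - 40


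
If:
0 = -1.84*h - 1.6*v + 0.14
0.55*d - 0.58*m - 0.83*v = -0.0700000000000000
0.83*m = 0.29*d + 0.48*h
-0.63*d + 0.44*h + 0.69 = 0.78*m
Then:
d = 0.77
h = -0.43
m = 0.02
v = 0.58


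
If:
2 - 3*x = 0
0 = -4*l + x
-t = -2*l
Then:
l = 1/6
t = 1/3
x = 2/3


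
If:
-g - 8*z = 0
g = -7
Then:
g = -7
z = 7/8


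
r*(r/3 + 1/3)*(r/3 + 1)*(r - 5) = r^4/9 - r^3/9 - 17*r^2/9 - 5*r/3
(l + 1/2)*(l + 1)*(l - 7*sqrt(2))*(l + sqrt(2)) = l^4 - 6*sqrt(2)*l^3 + 3*l^3/2 - 27*l^2/2 - 9*sqrt(2)*l^2 - 21*l - 3*sqrt(2)*l - 7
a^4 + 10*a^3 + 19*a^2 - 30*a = a*(a - 1)*(a + 5)*(a + 6)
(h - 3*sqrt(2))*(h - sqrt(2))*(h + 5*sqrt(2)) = h^3 + sqrt(2)*h^2 - 34*h + 30*sqrt(2)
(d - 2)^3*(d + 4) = d^4 - 2*d^3 - 12*d^2 + 40*d - 32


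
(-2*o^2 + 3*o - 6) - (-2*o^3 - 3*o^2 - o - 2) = 2*o^3 + o^2 + 4*o - 4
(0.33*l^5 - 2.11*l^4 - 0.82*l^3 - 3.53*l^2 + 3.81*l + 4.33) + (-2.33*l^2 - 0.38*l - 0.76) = 0.33*l^5 - 2.11*l^4 - 0.82*l^3 - 5.86*l^2 + 3.43*l + 3.57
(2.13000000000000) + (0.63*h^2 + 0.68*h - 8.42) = 0.63*h^2 + 0.68*h - 6.29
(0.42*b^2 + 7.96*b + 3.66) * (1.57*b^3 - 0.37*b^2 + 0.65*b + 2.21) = 0.6594*b^5 + 12.3418*b^4 + 3.074*b^3 + 4.748*b^2 + 19.9706*b + 8.0886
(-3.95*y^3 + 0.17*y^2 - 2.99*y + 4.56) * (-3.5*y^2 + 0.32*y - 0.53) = 13.825*y^5 - 1.859*y^4 + 12.6129*y^3 - 17.0069*y^2 + 3.0439*y - 2.4168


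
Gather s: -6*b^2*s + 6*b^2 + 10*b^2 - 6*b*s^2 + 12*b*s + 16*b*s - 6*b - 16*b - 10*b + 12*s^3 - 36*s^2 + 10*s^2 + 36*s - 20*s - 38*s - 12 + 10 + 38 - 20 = 16*b^2 - 32*b + 12*s^3 + s^2*(-6*b - 26) + s*(-6*b^2 + 28*b - 22) + 16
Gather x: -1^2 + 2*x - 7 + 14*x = 16*x - 8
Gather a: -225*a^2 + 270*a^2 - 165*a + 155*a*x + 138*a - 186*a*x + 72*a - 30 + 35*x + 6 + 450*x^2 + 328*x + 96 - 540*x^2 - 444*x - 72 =45*a^2 + a*(45 - 31*x) - 90*x^2 - 81*x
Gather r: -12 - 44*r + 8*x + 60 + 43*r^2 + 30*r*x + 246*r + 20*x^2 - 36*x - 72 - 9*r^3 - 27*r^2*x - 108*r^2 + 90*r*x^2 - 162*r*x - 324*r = -9*r^3 + r^2*(-27*x - 65) + r*(90*x^2 - 132*x - 122) + 20*x^2 - 28*x - 24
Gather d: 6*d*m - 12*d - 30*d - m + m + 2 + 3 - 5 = d*(6*m - 42)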